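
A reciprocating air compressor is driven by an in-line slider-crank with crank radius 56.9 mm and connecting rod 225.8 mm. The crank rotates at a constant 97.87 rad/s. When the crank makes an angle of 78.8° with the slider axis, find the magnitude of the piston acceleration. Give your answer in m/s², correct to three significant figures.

ω = 97.87 rad/s
x(θ) = r cosθ + √(L² − r² sin²θ); with ω constant, a = ω²·d²x/dθ².
d²x/dθ² = −r cosθ − r²(cos2θ)/√u − r⁴ sin²2θ/(4u^{3/2}),  u = L² − r² sin²θ = 0.0478702 m².
Substituting r = 0.0569 m, L = 0.2258 m, θ = 78.8°: d²x/dθ² = +0.0025928 m.
a = ω²·d²x/dθ² = (97.87)²·(+0.0025928) = +24.835 m/s²;  |a| = 24.835 m/s².

24.8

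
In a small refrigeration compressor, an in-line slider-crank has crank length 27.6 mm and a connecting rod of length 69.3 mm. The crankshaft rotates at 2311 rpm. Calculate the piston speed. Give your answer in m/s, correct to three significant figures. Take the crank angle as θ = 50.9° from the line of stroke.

6.55

ω = 2π·2311/60 = 242 rad/s
For an in-line slider-crank, x = r cosθ + √(L² − r² sin²θ), so v = −rω sinθ·[1 + r cosθ/√(L² − r² sin²θ)].
With r = 0.0276 m, L = 0.0693 m, θ = 50.9°: √(L² − r² sin²θ) = 0.065907 m.
v = −0.0276·242·0.77605·[1 + 0.0276·0.63068/0.065907] = -6.5525 m/s.
|v| = 6.5525 m/s.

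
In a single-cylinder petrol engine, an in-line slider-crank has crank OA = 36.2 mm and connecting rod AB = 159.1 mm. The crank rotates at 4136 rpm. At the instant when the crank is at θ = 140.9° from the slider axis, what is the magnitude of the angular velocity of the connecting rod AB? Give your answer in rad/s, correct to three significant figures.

77.3

ω = 433.1 rad/s (converted from 4136 rpm).
The rod makes angle φ with the slider axis where L sinφ = r sinθ; differentiating, L cosφ·φ̇ = r ω cosθ.
L cosφ = √(L² − r² sin²θ) = 0.15745 m.
|ω_rod| = r ω |cosθ| / √(L² − r² sin²θ) = 0.0362·433.1·0.77605/0.15745 = 77.278 rad/s.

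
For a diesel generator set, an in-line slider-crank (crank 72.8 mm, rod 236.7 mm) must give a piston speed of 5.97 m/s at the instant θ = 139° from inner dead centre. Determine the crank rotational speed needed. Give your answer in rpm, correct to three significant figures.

For an in-line slider-crank, |v_piston| = rω|sinθ|·[1 + r cosθ/√(L² − r² sin²θ)].
With r = 0.0728 m, L = 0.2367 m, θ = 139°: the bracketed kinematic factor |dx/dθ| = 0.036442 m.
ω = v/|dx/dθ| = 5.97/0.036442 = 163.82 rad/s.
N = 60ω/(2π) = 1564.4 rpm.

1560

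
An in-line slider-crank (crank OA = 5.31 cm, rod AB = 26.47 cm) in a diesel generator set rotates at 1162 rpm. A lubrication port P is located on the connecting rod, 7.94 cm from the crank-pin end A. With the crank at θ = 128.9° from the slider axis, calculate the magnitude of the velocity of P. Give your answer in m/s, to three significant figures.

5.61

ω = 121.7 rad/s.  Crank-pin speed |V_A| = rω = 6.4614 m/s, perpendicular to OA.
Rod angle: sinφ = −(r/L) sinθ ⇒ φ = -8.982°; ω_rod = −rω cosθ/√(L²−r²sin²θ) = +15.519 rad/s.
V_P = V_A + ω_rod × AP, with AP = 0.0794 m along the rod.
Components: V_Px = −rω sinθ − a·ω_rod·sinφ = -4.8362 m/s;  V_Py = rω cosθ + a·ω_rod·cosφ = -2.8404 m/s.
|V_P| = √(V_Px² + V_Py²) = 5.6086 m/s.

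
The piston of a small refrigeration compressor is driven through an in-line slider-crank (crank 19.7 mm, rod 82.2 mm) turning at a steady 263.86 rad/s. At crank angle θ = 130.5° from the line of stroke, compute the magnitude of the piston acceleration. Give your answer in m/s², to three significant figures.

938

ω = 263.9 rad/s
x(θ) = r cosθ + √(L² − r² sin²θ); with ω constant, a = ω²·d²x/dθ².
d²x/dθ² = −r cosθ − r²(cos2θ)/√u − r⁴ sin²2θ/(4u^{3/2}),  u = L² − r² sin²θ = 0.00653244 m².
Substituting r = 0.0197 m, L = 0.0822 m, θ = 130.5°: d²x/dθ² = +0.013476 m.
a = ω²·d²x/dθ² = (263.9)²·(+0.013476) = +938.21 m/s²;  |a| = 938.21 m/s².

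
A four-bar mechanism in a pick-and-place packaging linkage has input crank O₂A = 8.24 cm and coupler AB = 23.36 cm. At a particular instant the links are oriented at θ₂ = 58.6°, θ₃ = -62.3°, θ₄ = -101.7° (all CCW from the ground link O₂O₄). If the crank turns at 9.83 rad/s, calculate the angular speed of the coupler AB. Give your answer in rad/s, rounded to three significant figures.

1.84

ω₂ = 9.83 rad/s
Differentiating the loop-closure r₂e^{iθ₂}+r₃e^{iθ₃}=r₁+r₄e^{iθ₄} gives r₂ω₂e^{iθ₂}+r₃ω₃e^{iθ₃}=r₄ω₄e^{iθ₄}.
Eliminating the other unknown: ω₃ = r₂ω₂ sin(θ₄−θ₂) / [r₃ sin(θ₃−θ₄)].
Numerator sine = -0.33710; denominator sine = +0.63473.
Result = 0.0824·9.83·(-0.33710) / (0.2336·(+0.63473)) = -1.8415 rad/s; magnitude 1.8415 rad/s.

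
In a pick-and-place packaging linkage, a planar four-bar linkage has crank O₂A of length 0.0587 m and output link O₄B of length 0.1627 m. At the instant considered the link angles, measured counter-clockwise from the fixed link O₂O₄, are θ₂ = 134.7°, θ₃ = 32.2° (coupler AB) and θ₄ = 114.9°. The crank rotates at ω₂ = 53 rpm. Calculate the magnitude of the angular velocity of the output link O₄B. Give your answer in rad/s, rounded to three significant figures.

ω₂ = 5.55 rad/s (from 53 rpm).
Differentiating the loop-closure r₂e^{iθ₂}+r₃e^{iθ₃}=r₁+r₄e^{iθ₄} gives r₂ω₂e^{iθ₂}+r₃ω₃e^{iθ₃}=r₄ω₄e^{iθ₄}.
Eliminating the other unknown: ω₄ = r₂ω₂ sin(θ₂−θ₃) / [r₄ sin(θ₄−θ₃)].
Numerator sine = +0.97630; denominator sine = +0.99189.
Result = 0.0587·5.55·(+0.97630) / (0.1627·(+0.99189)) = +1.9709 rad/s; magnitude 1.9709 rad/s.

1.97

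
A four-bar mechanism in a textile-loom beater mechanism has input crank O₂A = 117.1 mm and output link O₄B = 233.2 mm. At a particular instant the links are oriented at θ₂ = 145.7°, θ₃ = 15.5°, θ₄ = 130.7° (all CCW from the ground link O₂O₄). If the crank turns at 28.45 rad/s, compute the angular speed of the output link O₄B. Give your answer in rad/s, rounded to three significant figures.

12.1

ω₂ = 28.45 rad/s
Differentiating the loop-closure r₂e^{iθ₂}+r₃e^{iθ₃}=r₁+r₄e^{iθ₄} gives r₂ω₂e^{iθ₂}+r₃ω₃e^{iθ₃}=r₄ω₄e^{iθ₄}.
Eliminating the other unknown: ω₄ = r₂ω₂ sin(θ₂−θ₃) / [r₄ sin(θ₄−θ₃)].
Numerator sine = +0.76380; denominator sine = +0.90483.
Result = 0.1171·28.45·(+0.76380) / (0.2332·(+0.90483)) = +12.059 rad/s; magnitude 12.059 rad/s.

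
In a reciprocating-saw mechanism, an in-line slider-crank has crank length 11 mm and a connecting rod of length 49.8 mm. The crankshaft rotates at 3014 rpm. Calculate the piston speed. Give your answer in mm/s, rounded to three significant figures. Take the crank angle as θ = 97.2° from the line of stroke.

3350

ω = 2π·3014/60 = 315.6 rad/s
For an in-line slider-crank, x = r cosθ + √(L² − r² sin²θ), so v = −rω sinθ·[1 + r cosθ/√(L² − r² sin²θ)].
With r = 0.011 m, L = 0.0498 m, θ = 97.2°: √(L² − r² sin²θ) = 0.04859 m.
v = −0.011·315.6·0.99211·[1 + 0.011·-0.12533/0.04859] = -3.3468 m/s.
|v| = 3.3468 m/s = 3346.8 mm/s.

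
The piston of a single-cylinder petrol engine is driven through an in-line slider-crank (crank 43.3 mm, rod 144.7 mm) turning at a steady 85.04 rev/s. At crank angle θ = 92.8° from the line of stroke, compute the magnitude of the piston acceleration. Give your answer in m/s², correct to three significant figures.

ω = 2π·85 = 534.3 rad/s
x(θ) = r cosθ + √(L² − r² sin²θ); with ω constant, a = ω²·d²x/dθ².
d²x/dθ² = −r cosθ − r²(cos2θ)/√u − r⁴ sin²2θ/(4u^{3/2}),  u = L² − r² sin²θ = 0.0190677 m².
Substituting r = 0.0433 m, L = 0.1447 m, θ = 92.8°: d²x/dθ² = +0.015625 m.
a = ω²·d²x/dθ² = (534.3)²·(+0.015625) = +4460.9 m/s²;  |a| = 4460.9 m/s².

4460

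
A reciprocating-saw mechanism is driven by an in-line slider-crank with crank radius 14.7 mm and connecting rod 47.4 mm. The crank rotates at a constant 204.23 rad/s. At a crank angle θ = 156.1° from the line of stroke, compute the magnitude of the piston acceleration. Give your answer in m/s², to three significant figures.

ω = 204.2 rad/s
x(θ) = r cosθ + √(L² − r² sin²θ); with ω constant, a = ω²·d²x/dθ².
d²x/dθ² = −r cosθ − r²(cos2θ)/√u − r⁴ sin²2θ/(4u^{3/2}),  u = L² − r² sin²θ = 0.00221129 m².
Substituting r = 0.0147 m, L = 0.0474 m, θ = 156.1°: d²x/dθ² = +0.010291 m.
a = ω²·d²x/dθ² = (204.2)²·(+0.010291) = +429.24 m/s²;  |a| = 429.24 m/s².

429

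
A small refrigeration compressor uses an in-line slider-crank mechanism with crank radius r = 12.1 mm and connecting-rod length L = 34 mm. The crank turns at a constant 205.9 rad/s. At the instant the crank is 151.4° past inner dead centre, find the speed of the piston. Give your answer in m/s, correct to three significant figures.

ω = 205.9 rad/s
For an in-line slider-crank, x = r cosθ + √(L² − r² sin²θ), so v = −rω sinθ·[1 + r cosθ/√(L² − r² sin²θ)].
With r = 0.0121 m, L = 0.034 m, θ = 151.4°: √(L² − r² sin²θ) = 0.033503 m.
v = −0.0121·205.9·0.47869·[1 + 0.0121·-0.87798/0.033503] = -0.81444 m/s.
|v| = 0.81444 m/s.

0.814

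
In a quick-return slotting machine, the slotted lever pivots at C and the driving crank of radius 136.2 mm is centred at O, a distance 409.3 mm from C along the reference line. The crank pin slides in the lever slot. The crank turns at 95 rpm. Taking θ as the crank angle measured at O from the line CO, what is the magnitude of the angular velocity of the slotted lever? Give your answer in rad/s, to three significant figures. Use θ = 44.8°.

2.18

ω = 9.948 rad/s (from 95 rpm).
Crank pin A relative to C: A = (d + r cosθ, r sinθ); lever angle φ = atan2(r sinθ, d + r cosθ).
Differentiating tanφ: φ̇ = rω(d cosθ + r)/(d² + r² + 2dr cosθ).
d² + r² + 2dr cosθ = |CA|² = 0.265189 m²;  d cosθ + r = +0.42663 m.
|ω_lever| = |0.1362·9.948·+0.42663| / 0.265189 = 2.1798 rad/s.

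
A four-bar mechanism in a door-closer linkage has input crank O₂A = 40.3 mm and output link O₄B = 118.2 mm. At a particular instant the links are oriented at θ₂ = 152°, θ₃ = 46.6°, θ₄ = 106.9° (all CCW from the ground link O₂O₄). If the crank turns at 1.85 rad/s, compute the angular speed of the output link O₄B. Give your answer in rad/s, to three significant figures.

ω₂ = 1.85 rad/s
Differentiating the loop-closure r₂e^{iθ₂}+r₃e^{iθ₃}=r₁+r₄e^{iθ₄} gives r₂ω₂e^{iθ₂}+r₃ω₃e^{iθ₃}=r₄ω₄e^{iθ₄}.
Eliminating the other unknown: ω₄ = r₂ω₂ sin(θ₂−θ₃) / [r₄ sin(θ₄−θ₃)].
Numerator sine = +0.96410; denominator sine = +0.86863.
Result = 0.0403·1.85·(+0.96410) / (0.1182·(+0.86863)) = +0.70007 rad/s; magnitude 0.70007 rad/s.

0.700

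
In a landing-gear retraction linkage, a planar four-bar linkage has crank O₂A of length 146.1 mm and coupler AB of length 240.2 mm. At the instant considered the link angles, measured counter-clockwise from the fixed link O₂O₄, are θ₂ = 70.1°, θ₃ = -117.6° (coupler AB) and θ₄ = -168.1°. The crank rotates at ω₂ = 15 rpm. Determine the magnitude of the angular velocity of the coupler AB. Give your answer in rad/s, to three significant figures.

1.05

ω₂ = 1.571 rad/s (from 15 rpm).
Differentiating the loop-closure r₂e^{iθ₂}+r₃e^{iθ₃}=r₁+r₄e^{iθ₄} gives r₂ω₂e^{iθ₂}+r₃ω₃e^{iθ₃}=r₄ω₄e^{iθ₄}.
Eliminating the other unknown: ω₃ = r₂ω₂ sin(θ₄−θ₂) / [r₃ sin(θ₃−θ₄)].
Numerator sine = +0.84989; denominator sine = +0.77162.
Result = 0.1461·1.571·(+0.84989) / (0.2402·(+0.77162)) = +1.0523 rad/s; magnitude 1.0523 rad/s.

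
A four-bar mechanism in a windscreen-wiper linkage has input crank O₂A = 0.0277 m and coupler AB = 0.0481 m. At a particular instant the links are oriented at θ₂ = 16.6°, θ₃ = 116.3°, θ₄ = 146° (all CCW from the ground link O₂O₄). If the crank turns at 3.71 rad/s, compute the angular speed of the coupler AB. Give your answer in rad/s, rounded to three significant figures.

3.33

ω₂ = 3.71 rad/s
Differentiating the loop-closure r₂e^{iθ₂}+r₃e^{iθ₃}=r₁+r₄e^{iθ₄} gives r₂ω₂e^{iθ₂}+r₃ω₃e^{iθ₃}=r₄ω₄e^{iθ₄}.
Eliminating the other unknown: ω₃ = r₂ω₂ sin(θ₄−θ₂) / [r₃ sin(θ₃−θ₄)].
Numerator sine = +0.77273; denominator sine = -0.49546.
Result = 0.0277·3.71·(+0.77273) / (0.0481·(-0.49546)) = -3.3322 rad/s; magnitude 3.3322 rad/s.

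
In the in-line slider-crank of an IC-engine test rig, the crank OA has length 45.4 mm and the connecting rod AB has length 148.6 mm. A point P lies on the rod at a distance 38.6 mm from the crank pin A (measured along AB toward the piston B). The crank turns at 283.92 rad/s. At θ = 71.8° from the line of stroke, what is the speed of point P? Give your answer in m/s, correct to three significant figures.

12.9

ω = 283.9 rad/s.  Crank-pin speed |V_A| = rω = 12.89 m/s, perpendicular to OA.
Rod angle: sinφ = −(r/L) sinθ ⇒ φ = -16.872°; ω_rod = −rω cosθ/√(L²−r²sin²θ) = -28.311 rad/s.
V_P = V_A + ω_rod × AP, with AP = 0.0386 m along the rod.
Components: V_Px = −rω sinθ − a·ω_rod·sinφ = -12.562 m/s;  V_Py = rω cosθ + a·ω_rod·cosφ = +2.9802 m/s.
|V_P| = √(V_Px² + V_Py²) = 12.911 m/s.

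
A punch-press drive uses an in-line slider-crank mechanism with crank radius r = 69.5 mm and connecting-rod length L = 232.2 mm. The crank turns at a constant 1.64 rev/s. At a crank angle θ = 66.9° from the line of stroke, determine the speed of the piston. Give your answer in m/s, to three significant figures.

ω = 2π·1.64 = 10.3 rad/s
For an in-line slider-crank, x = r cosθ + √(L² − r² sin²θ), so v = −rω sinθ·[1 + r cosθ/√(L² − r² sin²θ)].
With r = 0.0695 m, L = 0.2322 m, θ = 66.9°: √(L² − r² sin²θ) = 0.22323 m.
v = −0.0695·10.3·0.91982·[1 + 0.0695·0.39234/0.22323] = -0.7392 m/s.
|v| = 0.7392 m/s.

0.739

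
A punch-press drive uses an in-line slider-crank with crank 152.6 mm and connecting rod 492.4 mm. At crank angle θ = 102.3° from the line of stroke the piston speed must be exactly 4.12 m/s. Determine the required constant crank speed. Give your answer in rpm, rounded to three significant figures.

284

For an in-line slider-crank, |v_piston| = rω|sinθ|·[1 + r cosθ/√(L² − r² sin²θ)].
With r = 0.1526 m, L = 0.4924 m, θ = 102.3°: the bracketed kinematic factor |dx/dθ| = 0.13877 m.
ω = v/|dx/dθ| = 4.12/0.13877 = 29.69 rad/s.
N = 60ω/(2π) = 283.52 rpm.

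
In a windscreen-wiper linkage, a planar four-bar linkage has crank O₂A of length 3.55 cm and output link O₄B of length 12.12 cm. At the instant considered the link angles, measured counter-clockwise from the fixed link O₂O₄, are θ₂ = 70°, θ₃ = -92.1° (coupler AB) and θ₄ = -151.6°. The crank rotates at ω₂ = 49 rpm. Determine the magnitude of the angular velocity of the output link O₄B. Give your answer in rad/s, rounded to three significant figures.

0.536

ω₂ = 5.131 rad/s (from 49 rpm).
Differentiating the loop-closure r₂e^{iθ₂}+r₃e^{iθ₃}=r₁+r₄e^{iθ₄} gives r₂ω₂e^{iθ₂}+r₃ω₃e^{iθ₃}=r₄ω₄e^{iθ₄}.
Eliminating the other unknown: ω₄ = r₂ω₂ sin(θ₂−θ₃) / [r₄ sin(θ₄−θ₃)].
Numerator sine = +0.30736; denominator sine = -0.86163.
Result = 0.0355·5.131·(+0.30736) / (0.1212·(-0.86163)) = -0.53613 rad/s; magnitude 0.53613 rad/s.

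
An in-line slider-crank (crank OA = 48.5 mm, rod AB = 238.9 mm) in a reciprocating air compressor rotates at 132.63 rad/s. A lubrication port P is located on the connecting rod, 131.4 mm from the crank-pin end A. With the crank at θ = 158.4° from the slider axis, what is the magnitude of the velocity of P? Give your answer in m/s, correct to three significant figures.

3.43

ω = 132.6 rad/s.  Crank-pin speed |V_A| = rω = 6.4326 m/s, perpendicular to OA.
Rod angle: sinφ = −(r/L) sinθ ⇒ φ = -4.286°; ω_rod = −rω cosθ/√(L²−r²sin²θ) = +25.105 rad/s.
V_P = V_A + ω_rod × AP, with AP = 0.1314 m along the rod.
Components: V_Px = −rω sinθ − a·ω_rod·sinφ = -2.1214 m/s;  V_Py = rω cosθ + a·ω_rod·cosφ = -2.6913 m/s.
|V_P| = √(V_Px² + V_Py²) = 3.4269 m/s.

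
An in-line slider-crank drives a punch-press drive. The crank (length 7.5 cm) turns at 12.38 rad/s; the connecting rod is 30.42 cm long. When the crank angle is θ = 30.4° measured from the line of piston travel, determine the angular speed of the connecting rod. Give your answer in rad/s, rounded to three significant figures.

ω = 12.38 rad/s
The rod makes angle φ with the slider axis where L sinφ = r sinθ; differentiating, L cosφ·φ̇ = r ω cosθ.
L cosφ = √(L² − r² sin²θ) = 0.30182 m.
|ω_rod| = r ω |cosθ| / √(L² − r² sin²θ) = 0.075·12.38·0.86251/0.30182 = 2.6534 rad/s.

2.65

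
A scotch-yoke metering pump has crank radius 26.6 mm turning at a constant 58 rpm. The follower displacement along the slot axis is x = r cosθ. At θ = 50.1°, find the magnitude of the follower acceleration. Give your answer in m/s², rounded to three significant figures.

0.629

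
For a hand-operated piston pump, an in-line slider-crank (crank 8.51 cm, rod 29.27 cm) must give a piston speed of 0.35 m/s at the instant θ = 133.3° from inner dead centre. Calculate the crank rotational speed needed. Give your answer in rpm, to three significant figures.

67.8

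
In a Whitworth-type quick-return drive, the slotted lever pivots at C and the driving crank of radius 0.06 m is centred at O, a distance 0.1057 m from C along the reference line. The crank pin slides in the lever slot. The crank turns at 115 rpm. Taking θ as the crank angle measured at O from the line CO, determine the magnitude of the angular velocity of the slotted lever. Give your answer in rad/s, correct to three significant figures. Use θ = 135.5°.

1.94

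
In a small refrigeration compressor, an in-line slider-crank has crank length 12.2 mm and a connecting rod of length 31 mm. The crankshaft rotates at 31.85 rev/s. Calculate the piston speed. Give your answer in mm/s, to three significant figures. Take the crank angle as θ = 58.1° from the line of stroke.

ω = 2π·31.9 = 200.1 rad/s
For an in-line slider-crank, x = r cosθ + √(L² − r² sin²θ), so v = −rω sinθ·[1 + r cosθ/√(L² − r² sin²θ)].
With r = 0.0122 m, L = 0.031 m, θ = 58.1°: √(L² − r² sin²θ) = 0.029219 m.
v = −0.0122·200.1·0.84897·[1 + 0.0122·0.52844/0.029219] = -2.5301 m/s.
|v| = 2.5301 m/s = 2530.1 mm/s.

2530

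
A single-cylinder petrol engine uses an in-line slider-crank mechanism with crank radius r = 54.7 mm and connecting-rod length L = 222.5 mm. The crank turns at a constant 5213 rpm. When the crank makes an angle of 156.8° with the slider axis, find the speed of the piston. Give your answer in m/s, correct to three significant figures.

ω = 2π·5213/60 = 545.9 rad/s
For an in-line slider-crank, x = r cosθ + √(L² − r² sin²θ), so v = −rω sinθ·[1 + r cosθ/√(L² − r² sin²θ)].
With r = 0.0547 m, L = 0.2225 m, θ = 156.8°: √(L² − r² sin²θ) = 0.22145 m.
v = −0.0547·545.9·0.39394·[1 + 0.0547·-0.91914/0.22145] = -9.0928 m/s.
|v| = 9.0928 m/s.

9.09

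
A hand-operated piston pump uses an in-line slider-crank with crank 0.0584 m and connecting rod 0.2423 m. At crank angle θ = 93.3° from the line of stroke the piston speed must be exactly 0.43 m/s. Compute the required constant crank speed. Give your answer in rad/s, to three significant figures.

For an in-line slider-crank, |v_piston| = rω|sinθ|·[1 + r cosθ/√(L² − r² sin²θ)].
With r = 0.0584 m, L = 0.2423 m, θ = 93.3°: the bracketed kinematic factor |dx/dθ| = 0.05747 m.
ω = v/|dx/dθ| = 0.43/0.05747 = 7.4822 rad/s.

7.48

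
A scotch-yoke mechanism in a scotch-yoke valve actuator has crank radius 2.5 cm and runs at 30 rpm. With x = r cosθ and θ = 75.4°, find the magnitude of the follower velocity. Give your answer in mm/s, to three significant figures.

ω = 3.142 rad/s (from 30 rpm).
x = r cosθ ⇒ ẋ = −rω sinθ.
|v| = rω|sinθ| = 0.025·3.142·|sin 75.4°| = 0.076004 m/s = 76.004 mm/s.

76.0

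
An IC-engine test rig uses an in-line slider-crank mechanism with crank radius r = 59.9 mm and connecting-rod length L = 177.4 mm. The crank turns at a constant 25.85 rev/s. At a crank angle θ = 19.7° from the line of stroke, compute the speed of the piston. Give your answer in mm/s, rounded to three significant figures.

ω = 2π·25.9 = 162.4 rad/s
For an in-line slider-crank, x = r cosθ + √(L² − r² sin²θ), so v = −rω sinθ·[1 + r cosθ/√(L² − r² sin²θ)].
With r = 0.0599 m, L = 0.1774 m, θ = 19.7°: √(L² − r² sin²θ) = 0.17625 m.
v = −0.0599·162.4·0.33710·[1 + 0.0599·0.94147/0.17625] = -4.329 m/s.
|v| = 4.329 m/s = 4329 mm/s.

4330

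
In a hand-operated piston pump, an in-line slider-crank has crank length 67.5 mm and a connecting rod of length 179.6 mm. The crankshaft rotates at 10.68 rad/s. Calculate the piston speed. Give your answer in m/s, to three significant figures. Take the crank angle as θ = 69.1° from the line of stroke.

0.770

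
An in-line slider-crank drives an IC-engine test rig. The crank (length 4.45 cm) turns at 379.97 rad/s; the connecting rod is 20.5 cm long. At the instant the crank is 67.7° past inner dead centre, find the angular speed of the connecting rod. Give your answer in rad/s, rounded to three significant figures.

ω = 380 rad/s
The rod makes angle φ with the slider axis where L sinφ = r sinθ; differentiating, L cosφ·φ̇ = r ω cosθ.
L cosφ = √(L² − r² sin²θ) = 0.20082 m.
|ω_rod| = r ω |cosθ| / √(L² − r² sin²θ) = 0.0445·380·0.37946/0.20082 = 31.949 rad/s.

31.9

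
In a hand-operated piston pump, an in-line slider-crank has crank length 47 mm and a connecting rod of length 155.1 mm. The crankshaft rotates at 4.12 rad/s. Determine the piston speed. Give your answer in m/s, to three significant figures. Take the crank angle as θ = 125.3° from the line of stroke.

ω = 4.12 rad/s
For an in-line slider-crank, x = r cosθ + √(L² − r² sin²θ), so v = −rω sinθ·[1 + r cosθ/√(L² − r² sin²θ)].
With r = 0.047 m, L = 0.1551 m, θ = 125.3°: √(L² − r² sin²θ) = 0.15028 m.
v = −0.047·4.12·0.81614·[1 + 0.047·-0.57786/0.15028] = -0.12948 m/s.
|v| = 0.12948 m/s.

0.129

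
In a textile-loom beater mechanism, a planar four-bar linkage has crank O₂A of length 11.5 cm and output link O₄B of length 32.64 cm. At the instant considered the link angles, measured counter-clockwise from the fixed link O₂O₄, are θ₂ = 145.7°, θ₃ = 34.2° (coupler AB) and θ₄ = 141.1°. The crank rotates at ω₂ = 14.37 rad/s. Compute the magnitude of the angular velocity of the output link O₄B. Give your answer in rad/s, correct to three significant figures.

4.92

ω₂ = 14.37 rad/s
Differentiating the loop-closure r₂e^{iθ₂}+r₃e^{iθ₃}=r₁+r₄e^{iθ₄} gives r₂ω₂e^{iθ₂}+r₃ω₃e^{iθ₃}=r₄ω₄e^{iθ₄}.
Eliminating the other unknown: ω₄ = r₂ω₂ sin(θ₂−θ₃) / [r₄ sin(θ₄−θ₃)].
Numerator sine = +0.93042; denominator sine = +0.95681.
Result = 0.115·14.37·(+0.93042) / (0.3264·(+0.95681)) = +4.9233 rad/s; magnitude 4.9233 rad/s.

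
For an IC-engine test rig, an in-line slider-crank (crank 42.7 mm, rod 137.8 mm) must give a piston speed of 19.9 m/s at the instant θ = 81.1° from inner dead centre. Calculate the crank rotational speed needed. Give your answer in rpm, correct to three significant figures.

4290

For an in-line slider-crank, |v_piston| = rω|sinθ|·[1 + r cosθ/√(L² − r² sin²θ)].
With r = 0.0427 m, L = 0.1378 m, θ = 81.1°: the bracketed kinematic factor |dx/dθ| = 0.04431 m.
ω = v/|dx/dθ| = 19.9/0.04431 = 449.11 rad/s.
N = 60ω/(2π) = 4288.6 rpm.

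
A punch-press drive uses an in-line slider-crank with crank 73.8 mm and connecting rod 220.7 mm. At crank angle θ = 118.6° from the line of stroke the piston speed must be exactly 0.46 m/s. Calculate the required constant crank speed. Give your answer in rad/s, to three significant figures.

8.53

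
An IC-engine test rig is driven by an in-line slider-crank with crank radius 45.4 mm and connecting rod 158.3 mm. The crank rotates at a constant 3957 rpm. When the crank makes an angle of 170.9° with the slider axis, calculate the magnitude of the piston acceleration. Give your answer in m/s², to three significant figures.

5570

ω = 2π·3957/60 = 414.4 rad/s
x(θ) = r cosθ + √(L² − r² sin²θ); with ω constant, a = ω²·d²x/dθ².
d²x/dθ² = −r cosθ − r²(cos2θ)/√u − r⁴ sin²2θ/(4u^{3/2}),  u = L² − r² sin²θ = 0.0250073 m².
Substituting r = 0.0454 m, L = 0.1583 m, θ = 170.9°: d²x/dθ² = +0.03242 m.
a = ω²·d²x/dθ² = (414.4)²·(+0.03242) = +5566.8 m/s²;  |a| = 5566.8 m/s².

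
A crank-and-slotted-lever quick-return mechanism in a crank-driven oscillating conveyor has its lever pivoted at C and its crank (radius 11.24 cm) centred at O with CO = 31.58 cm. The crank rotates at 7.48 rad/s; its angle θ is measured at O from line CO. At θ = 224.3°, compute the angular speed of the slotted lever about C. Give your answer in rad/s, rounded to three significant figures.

1.55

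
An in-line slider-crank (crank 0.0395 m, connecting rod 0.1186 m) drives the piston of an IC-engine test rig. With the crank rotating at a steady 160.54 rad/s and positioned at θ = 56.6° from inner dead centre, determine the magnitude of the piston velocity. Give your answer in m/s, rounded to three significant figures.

ω = 160.5 rad/s
For an in-line slider-crank, x = r cosθ + √(L² − r² sin²θ), so v = −rω sinθ·[1 + r cosθ/√(L² − r² sin²θ)].
With r = 0.0395 m, L = 0.1186 m, θ = 56.6°: √(L² − r² sin²θ) = 0.11392 m.
v = −0.0395·160.5·0.83485·[1 + 0.0395·0.55048/0.11392] = -6.3045 m/s.
|v| = 6.3045 m/s.

6.30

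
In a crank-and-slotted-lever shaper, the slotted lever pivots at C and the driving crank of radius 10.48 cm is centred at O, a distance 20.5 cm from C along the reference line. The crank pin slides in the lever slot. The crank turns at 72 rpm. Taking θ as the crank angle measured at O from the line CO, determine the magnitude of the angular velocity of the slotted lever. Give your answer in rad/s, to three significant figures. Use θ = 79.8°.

ω = 7.54 rad/s (from 72 rpm).
Crank pin A relative to C: A = (d + r cosθ, r sinθ); lever angle φ = atan2(r sinθ, d + r cosθ).
Differentiating tanφ: φ̇ = rω(d cosθ + r)/(d² + r² + 2dr cosθ).
d² + r² + 2dr cosθ = |CA|² = 0.060617 m²;  d cosθ + r = +0.1411 m.
|ω_lever| = |0.1048·7.54·+0.1411| / 0.060617 = 1.8393 rad/s.

1.84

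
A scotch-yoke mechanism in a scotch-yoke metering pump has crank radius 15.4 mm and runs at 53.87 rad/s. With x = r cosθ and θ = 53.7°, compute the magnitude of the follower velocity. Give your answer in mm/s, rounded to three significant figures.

669

ω = 53.87 rad/s
x = r cosθ ⇒ ẋ = −rω sinθ.
|v| = rω|sinθ| = 0.0154·53.87·|sin 53.7°| = 0.6686 m/s = 668.6 mm/s.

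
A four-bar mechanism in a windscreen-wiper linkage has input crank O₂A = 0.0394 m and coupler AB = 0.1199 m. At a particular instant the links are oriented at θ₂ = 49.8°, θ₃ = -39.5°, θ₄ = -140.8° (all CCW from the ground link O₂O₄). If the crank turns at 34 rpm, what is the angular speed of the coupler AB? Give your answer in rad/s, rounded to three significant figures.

ω₂ = 3.56 rad/s (from 34 rpm).
Differentiating the loop-closure r₂e^{iθ₂}+r₃e^{iθ₃}=r₁+r₄e^{iθ₄} gives r₂ω₂e^{iθ₂}+r₃ω₃e^{iθ₃}=r₄ω₄e^{iθ₄}.
Eliminating the other unknown: ω₃ = r₂ω₂ sin(θ₄−θ₂) / [r₃ sin(θ₃−θ₄)].
Numerator sine = +0.18395; denominator sine = +0.98061.
Result = 0.0394·3.56·(+0.18395) / (0.1199·(+0.98061)) = +0.21948 rad/s; magnitude 0.21948 rad/s.

0.219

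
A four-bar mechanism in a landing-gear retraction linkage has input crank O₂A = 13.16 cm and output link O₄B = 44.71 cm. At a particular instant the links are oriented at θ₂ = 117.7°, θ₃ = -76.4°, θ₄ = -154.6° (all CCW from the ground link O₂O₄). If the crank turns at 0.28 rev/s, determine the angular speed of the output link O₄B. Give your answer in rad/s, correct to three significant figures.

ω₂ = 1.759 rad/s (from 0.28 rev/s).
Differentiating the loop-closure r₂e^{iθ₂}+r₃e^{iθ₃}=r₁+r₄e^{iθ₄} gives r₂ω₂e^{iθ₂}+r₃ω₃e^{iθ₃}=r₄ω₄e^{iθ₄}.
Eliminating the other unknown: ω₄ = r₂ω₂ sin(θ₂−θ₃) / [r₄ sin(θ₄−θ₃)].
Numerator sine = -0.24362; denominator sine = -0.97887.
Result = 0.1316·1.759·(-0.24362) / (0.4471·(-0.97887)) = +0.12888 rad/s; magnitude 0.12888 rad/s.

0.129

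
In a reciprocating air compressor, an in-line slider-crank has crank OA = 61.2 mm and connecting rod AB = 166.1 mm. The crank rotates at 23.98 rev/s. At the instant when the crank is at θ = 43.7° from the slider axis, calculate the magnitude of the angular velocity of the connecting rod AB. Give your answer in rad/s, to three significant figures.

41.5

ω = 150.7 rad/s (converted from 23.98 rev/s).
The rod makes angle φ with the slider axis where L sinφ = r sinθ; differentiating, L cosφ·φ̇ = r ω cosθ.
L cosφ = √(L² − r² sin²θ) = 0.16063 m.
|ω_rod| = r ω |cosθ| / √(L² − r² sin²θ) = 0.0612·150.7·0.72297/0.16063 = 41.503 rad/s.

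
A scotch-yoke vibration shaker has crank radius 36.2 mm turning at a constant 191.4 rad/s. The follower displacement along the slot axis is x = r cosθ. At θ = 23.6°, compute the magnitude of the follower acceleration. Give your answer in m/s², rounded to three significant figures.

1220

ω = 191.4 rad/s
x = r cosθ ⇒ ẍ = −rω² cosθ (ω constant).
|a| = rω²|cosθ| = 0.0362·(191.4)²·|cos 23.6°| = 1215.2 m/s².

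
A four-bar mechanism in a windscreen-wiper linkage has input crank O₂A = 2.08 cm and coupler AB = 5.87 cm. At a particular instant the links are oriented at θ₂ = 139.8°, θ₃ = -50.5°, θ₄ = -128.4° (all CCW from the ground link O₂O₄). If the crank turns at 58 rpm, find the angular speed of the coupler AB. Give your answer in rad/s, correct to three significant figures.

ω₂ = 6.074 rad/s (from 58 rpm).
Differentiating the loop-closure r₂e^{iθ₂}+r₃e^{iθ₃}=r₁+r₄e^{iθ₄} gives r₂ω₂e^{iθ₂}+r₃ω₃e^{iθ₃}=r₄ω₄e^{iθ₄}.
Eliminating the other unknown: ω₃ = r₂ω₂ sin(θ₄−θ₂) / [r₃ sin(θ₃−θ₄)].
Numerator sine = +0.99951; denominator sine = +0.97778.
Result = 0.0208·6.074·(+0.99951) / (0.0587·(+0.97778)) = +2.2 rad/s; magnitude 2.2 rad/s.

2.20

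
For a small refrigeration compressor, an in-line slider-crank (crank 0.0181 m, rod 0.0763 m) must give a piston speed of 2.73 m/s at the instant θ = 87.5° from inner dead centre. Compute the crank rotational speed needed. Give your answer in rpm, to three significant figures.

For an in-line slider-crank, |v_piston| = rω|sinθ|·[1 + r cosθ/√(L² − r² sin²θ)].
With r = 0.0181 m, L = 0.0763 m, θ = 87.5°: the bracketed kinematic factor |dx/dθ| = 0.018275 m.
ω = v/|dx/dθ| = 2.73/0.018275 = 149.38 rad/s.
N = 60ω/(2π) = 1426.5 rpm.

1430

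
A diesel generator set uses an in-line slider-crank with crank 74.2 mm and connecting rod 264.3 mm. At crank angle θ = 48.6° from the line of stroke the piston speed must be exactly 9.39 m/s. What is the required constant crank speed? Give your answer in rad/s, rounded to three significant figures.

For an in-line slider-crank, |v_piston| = rω|sinθ|·[1 + r cosθ/√(L² − r² sin²θ)].
With r = 0.0742 m, L = 0.2643 m, θ = 48.6°: the bracketed kinematic factor |dx/dθ| = 0.066229 m.
ω = v/|dx/dθ| = 9.39/0.066229 = 141.78 rad/s.

142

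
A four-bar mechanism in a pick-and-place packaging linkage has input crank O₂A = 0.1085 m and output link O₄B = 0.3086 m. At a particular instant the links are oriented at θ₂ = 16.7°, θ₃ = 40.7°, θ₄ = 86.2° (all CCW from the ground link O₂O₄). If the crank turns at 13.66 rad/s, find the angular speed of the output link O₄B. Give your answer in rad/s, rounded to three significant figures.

2.74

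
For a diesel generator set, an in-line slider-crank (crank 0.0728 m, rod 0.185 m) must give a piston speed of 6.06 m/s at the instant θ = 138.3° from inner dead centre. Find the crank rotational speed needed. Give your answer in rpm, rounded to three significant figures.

1720

For an in-line slider-crank, |v_piston| = rω|sinθ|·[1 + r cosθ/√(L² − r² sin²θ)].
With r = 0.0728 m, L = 0.185 m, θ = 138.3°: the bracketed kinematic factor |dx/dθ| = 0.033686 m.
ω = v/|dx/dθ| = 6.06/0.033686 = 179.9 rad/s.
N = 60ω/(2π) = 1717.9 rpm.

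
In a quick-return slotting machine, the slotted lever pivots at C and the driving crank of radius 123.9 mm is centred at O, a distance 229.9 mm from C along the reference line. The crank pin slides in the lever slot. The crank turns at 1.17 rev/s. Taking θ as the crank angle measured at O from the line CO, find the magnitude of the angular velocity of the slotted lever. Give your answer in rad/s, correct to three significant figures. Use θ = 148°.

ω = 7.351 rad/s (from 1.17 rev/s).
Crank pin A relative to C: A = (d + r cosθ, r sinθ); lever angle φ = atan2(r sinθ, d + r cosθ).
Differentiating tanφ: φ̇ = rω(d cosθ + r)/(d² + r² + 2dr cosθ).
d² + r² + 2dr cosθ = |CA|² = 0.0198926 m²;  d cosθ + r = -0.071066 m.
|ω_lever| = |0.1239·7.351·-0.071066| / 0.0198926 = 3.2539 rad/s.

3.25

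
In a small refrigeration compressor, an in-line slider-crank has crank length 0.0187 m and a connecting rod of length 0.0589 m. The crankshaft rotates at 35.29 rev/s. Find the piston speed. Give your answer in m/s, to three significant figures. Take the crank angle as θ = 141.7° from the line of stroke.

ω = 2π·35.3 = 221.7 rad/s
For an in-line slider-crank, x = r cosθ + √(L² − r² sin²θ), so v = −rω sinθ·[1 + r cosθ/√(L² − r² sin²θ)].
With r = 0.0187 m, L = 0.0589 m, θ = 141.7°: √(L² − r² sin²θ) = 0.057748 m.
v = −0.0187·221.7·0.61978·[1 + 0.0187·-0.78478/0.057748] = -1.9168 m/s.
|v| = 1.9168 m/s.

1.92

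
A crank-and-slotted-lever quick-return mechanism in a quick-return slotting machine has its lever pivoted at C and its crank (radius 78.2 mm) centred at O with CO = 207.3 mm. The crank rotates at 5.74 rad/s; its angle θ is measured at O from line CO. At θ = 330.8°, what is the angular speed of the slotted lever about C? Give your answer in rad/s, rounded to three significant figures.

1.50

ω = 5.74 rad/s
Crank pin A relative to C: A = (d + r cosθ, r sinθ); lever angle φ = atan2(r sinθ, d + r cosθ).
Differentiating tanφ: φ̇ = rω(d cosθ + r)/(d² + r² + 2dr cosθ).
d² + r² + 2dr cosθ = |CA|² = 0.0773902 m²;  d cosθ + r = +0.25916 m.
|ω_lever| = |0.0782·5.74·+0.25916| / 0.0773902 = 1.5031 rad/s.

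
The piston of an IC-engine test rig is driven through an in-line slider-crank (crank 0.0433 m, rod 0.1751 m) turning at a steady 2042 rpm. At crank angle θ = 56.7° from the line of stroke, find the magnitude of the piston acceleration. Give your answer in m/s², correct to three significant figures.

ω = 2π·2042/60 = 213.8 rad/s
x(θ) = r cosθ + √(L² − r² sin²θ); with ω constant, a = ω²·d²x/dθ².
d²x/dθ² = −r cosθ − r²(cos2θ)/√u − r⁴ sin²2θ/(4u^{3/2}),  u = L² − r² sin²θ = 0.0293503 m².
Substituting r = 0.0433 m, L = 0.1751 m, θ = 56.7°: d²x/dθ² = -0.019574 m.
a = ω²·d²x/dθ² = (213.8)²·(-0.019574) = -895.03 m/s²;  |a| = 895.03 m/s².

895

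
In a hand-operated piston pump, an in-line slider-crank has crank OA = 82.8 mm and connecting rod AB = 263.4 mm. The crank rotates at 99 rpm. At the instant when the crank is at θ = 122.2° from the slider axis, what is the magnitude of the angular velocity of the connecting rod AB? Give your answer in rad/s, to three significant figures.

ω = 10.37 rad/s (converted from 99 rpm).
The rod makes angle φ with the slider axis where L sinφ = r sinθ; differentiating, L cosφ·φ̇ = r ω cosθ.
L cosφ = √(L² − r² sin²θ) = 0.25391 m.
|ω_rod| = r ω |cosθ| / √(L² − r² sin²θ) = 0.0828·10.37·0.53288/0.25391 = 1.8015 rad/s.

1.80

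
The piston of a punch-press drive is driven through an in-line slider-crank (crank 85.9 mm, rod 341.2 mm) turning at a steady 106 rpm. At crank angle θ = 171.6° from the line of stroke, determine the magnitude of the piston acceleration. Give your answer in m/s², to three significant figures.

ω = 2π·106/60 = 11.1 rad/s
x(θ) = r cosθ + √(L² − r² sin²θ); with ω constant, a = ω²·d²x/dθ².
d²x/dθ² = −r cosθ − r²(cos2θ)/√u − r⁴ sin²2θ/(4u^{3/2}),  u = L² − r² sin²θ = 0.11626 m².
Substituting r = 0.0859 m, L = 0.3412 m, θ = 171.6°: d²x/dθ² = +0.064233 m.
a = ω²·d²x/dθ² = (11.1)²·(+0.064233) = +7.9145 m/s²;  |a| = 7.9145 m/s².

7.91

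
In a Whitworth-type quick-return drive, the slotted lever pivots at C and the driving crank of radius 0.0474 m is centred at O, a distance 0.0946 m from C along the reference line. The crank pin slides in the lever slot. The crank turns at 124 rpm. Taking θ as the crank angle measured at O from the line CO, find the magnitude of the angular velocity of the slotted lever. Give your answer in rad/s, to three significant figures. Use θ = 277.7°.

2.98

ω = 12.99 rad/s (from 124 rpm).
Crank pin A relative to C: A = (d + r cosθ, r sinθ); lever angle φ = atan2(r sinθ, d + r cosθ).
Differentiating tanφ: φ̇ = rω(d cosθ + r)/(d² + r² + 2dr cosθ).
d² + r² + 2dr cosθ = |CA|² = 0.0123975 m²;  d cosθ + r = +0.060075 m.
|ω_lever| = |0.0474·12.99·+0.060075| / 0.0123975 = 2.9826 rad/s.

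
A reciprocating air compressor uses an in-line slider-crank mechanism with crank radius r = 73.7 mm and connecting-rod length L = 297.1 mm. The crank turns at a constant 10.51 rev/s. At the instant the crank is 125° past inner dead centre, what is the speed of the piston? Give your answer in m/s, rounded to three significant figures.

ω = 2π·10.5 = 66.04 rad/s
For an in-line slider-crank, x = r cosθ + √(L² − r² sin²θ), so v = −rω sinθ·[1 + r cosθ/√(L² − r² sin²θ)].
With r = 0.0737 m, L = 0.2971 m, θ = 125°: √(L² − r² sin²θ) = 0.2909 m.
v = −0.0737·66.04·0.81915·[1 + 0.0737·-0.57358/0.2909] = -3.4074 m/s.
|v| = 3.4074 m/s.

3.41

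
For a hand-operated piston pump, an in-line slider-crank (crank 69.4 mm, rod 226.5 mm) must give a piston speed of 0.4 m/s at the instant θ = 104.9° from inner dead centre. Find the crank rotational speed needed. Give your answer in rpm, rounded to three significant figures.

For an in-line slider-crank, |v_piston| = rω|sinθ|·[1 + r cosθ/√(L² − r² sin²θ)].
With r = 0.0694 m, L = 0.2265 m, θ = 104.9°: the bracketed kinematic factor |dx/dθ| = 0.061535 m.
ω = v/|dx/dθ| = 0.4/0.061535 = 6.5004 rad/s.
N = 60ω/(2π) = 62.074 rpm.

62.1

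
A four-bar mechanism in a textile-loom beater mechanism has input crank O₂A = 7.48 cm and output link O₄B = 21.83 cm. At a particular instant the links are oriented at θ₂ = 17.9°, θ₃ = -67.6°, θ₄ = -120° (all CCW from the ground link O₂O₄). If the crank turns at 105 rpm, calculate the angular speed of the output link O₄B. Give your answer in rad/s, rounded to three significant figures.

4.74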